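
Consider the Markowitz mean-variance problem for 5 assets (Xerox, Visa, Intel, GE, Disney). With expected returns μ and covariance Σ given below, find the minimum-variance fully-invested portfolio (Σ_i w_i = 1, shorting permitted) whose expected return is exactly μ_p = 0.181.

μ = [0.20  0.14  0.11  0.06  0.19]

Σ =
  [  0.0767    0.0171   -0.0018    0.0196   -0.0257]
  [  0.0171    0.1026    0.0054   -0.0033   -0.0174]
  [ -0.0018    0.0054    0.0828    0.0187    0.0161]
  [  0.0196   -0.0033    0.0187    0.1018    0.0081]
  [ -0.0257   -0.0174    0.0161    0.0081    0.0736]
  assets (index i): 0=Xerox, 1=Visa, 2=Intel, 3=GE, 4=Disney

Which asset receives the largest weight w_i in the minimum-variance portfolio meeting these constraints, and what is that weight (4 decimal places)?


x=Σ⁻¹μ = [3.8571  1.3785  0.6363  -0.5577  4.1764]
y=Σ⁻¹𝟙 = [16.5191  10.1079  7.0066  4.1111  19.7597]
a=μᵀx=1.794469  b=𝟙ᵀx=9.490652  c=𝟙ᵀy=57.504322  D=ac−b²=13.117249
λ₁=(c·0.181−b)/D = (57.504322·0.181−9.490652)/13.117249 = 0.069956
λ₂=(a−b·0.181)/D = (1.794469−9.490652·0.181)/13.117249 = 0.005844
w* = 0.069956·x + 0.005844·y:
  w_0 = 0.069956·3.8571 + 0.005844·16.5191 = 0.3664  (Xerox)
  w_1 = 0.069956·1.3785 + 0.005844·10.1079 = 0.1555  (Visa)
  w_2 = 0.069956·0.6363 + 0.005844·7.0066 = 0.0855  (Intel)
  w_3 = 0.069956·-0.5577 + 0.005844·4.1111 = -0.0150  (GE)
  w_4 = 0.069956·4.1764 + 0.005844·19.7597 = 0.4076  (Disney)
Σw_i=1.0000  μᵀw=0.1810
σ²=wᵀΣw=λ₁·μ_p+λ₂ = 0.069956·0.181 + 0.005844 = 0.018506 ≈ 0.0185

Disney (0.4076)


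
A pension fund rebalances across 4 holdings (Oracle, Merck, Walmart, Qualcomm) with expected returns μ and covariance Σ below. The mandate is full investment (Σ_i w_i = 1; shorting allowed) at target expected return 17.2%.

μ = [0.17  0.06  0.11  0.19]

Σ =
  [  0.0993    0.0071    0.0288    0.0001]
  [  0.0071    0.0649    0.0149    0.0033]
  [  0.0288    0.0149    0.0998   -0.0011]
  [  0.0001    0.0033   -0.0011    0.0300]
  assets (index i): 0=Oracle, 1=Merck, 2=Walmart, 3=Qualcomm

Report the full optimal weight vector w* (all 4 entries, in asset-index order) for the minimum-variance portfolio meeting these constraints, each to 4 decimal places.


0.1614  0.0608  0.0858  0.6920

g=Σ⁻¹μ = [1.4819  0.2796  0.7025  6.3234]
h=Σ⁻¹𝟙 = [7.3179  11.4615  6.5530  32.2884]
a=μᵀg=1.547417  b=𝟙ᵀg=8.787367  c=𝟙ᵀh=57.620830  D=ac−b²=11.945605
λ₁=(c·0.172−b)/D = (57.620830·0.172−8.787367)/11.945605 = 0.094044
λ₂=(a−b·0.172)/D = (1.547417−8.787367·0.172)/11.945605 = 0.003013
w* = 0.094044·g + 0.003013·h:
  w_0 = 0.094044·1.4819 + 0.003013·7.3179 = 0.1614  (Oracle)
  w_1 = 0.094044·0.2796 + 0.003013·11.4615 = 0.0608  (Merck)
  w_2 = 0.094044·0.7025 + 0.003013·6.5530 = 0.0858  (Walmart)
  w_3 = 0.094044·6.3234 + 0.003013·32.2884 = 0.6920  (Qualcomm)
Σw_i=1.0000  μᵀw=0.1720
σ²=wᵀΣw=λ₁·μ_p+λ₂ = 0.094044·0.172 + 0.003013 = 0.019188 ≈ 0.0192


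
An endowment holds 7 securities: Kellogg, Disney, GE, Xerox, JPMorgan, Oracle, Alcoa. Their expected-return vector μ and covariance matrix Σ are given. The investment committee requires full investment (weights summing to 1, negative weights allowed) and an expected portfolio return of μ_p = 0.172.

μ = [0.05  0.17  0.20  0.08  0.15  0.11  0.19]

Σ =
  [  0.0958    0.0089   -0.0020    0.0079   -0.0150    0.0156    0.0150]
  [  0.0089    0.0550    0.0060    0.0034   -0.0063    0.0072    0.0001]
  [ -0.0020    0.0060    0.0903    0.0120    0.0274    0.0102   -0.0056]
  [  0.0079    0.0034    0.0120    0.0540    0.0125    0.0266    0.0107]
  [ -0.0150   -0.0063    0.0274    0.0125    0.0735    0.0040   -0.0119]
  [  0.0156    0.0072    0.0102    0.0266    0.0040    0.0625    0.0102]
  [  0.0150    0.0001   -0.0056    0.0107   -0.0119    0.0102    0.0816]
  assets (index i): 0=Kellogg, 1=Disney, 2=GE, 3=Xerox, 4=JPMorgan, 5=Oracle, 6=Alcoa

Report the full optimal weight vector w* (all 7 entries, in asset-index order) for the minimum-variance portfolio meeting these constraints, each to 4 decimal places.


0.0178  0.3083  0.1436  -0.0405  0.2277  0.0766  0.2665

u=Σ⁻¹μ = [0.1125  3.0971  1.4730  -0.4891  2.2599  0.7570  2.7041]
v=Σ⁻¹𝟙 = [8.0893  16.9792  4.6625  6.5865  15.4558  5.5518  11.7634]
a=μᵀu=1.723643  b=𝟙ᵀu=9.914469  c=𝟙ᵀv=69.088545  D=ac−b²=20.787279
λ₁=(c·0.172−b)/D = (69.088545·0.172−9.914469)/20.787279 = 0.094710
λ₂=(a−b·0.172)/D = (1.723643−9.914469·0.172)/20.787279 = 0.000883
w* = 0.094710·u + 0.000883·v:
  w_0 = 0.094710·0.1125 + 0.000883·8.0893 = 0.0178  (Kellogg)
  w_1 = 0.094710·3.0971 + 0.000883·16.9792 = 0.3083  (Disney)
  w_2 = 0.094710·1.4730 + 0.000883·4.6625 = 0.1436  (GE)
  w_3 = 0.094710·-0.4891 + 0.000883·6.5865 = -0.0405  (Xerox)
  w_4 = 0.094710·2.2599 + 0.000883·15.4558 = 0.2277  (JPMorgan)
  w_5 = 0.094710·0.7570 + 0.000883·5.5518 = 0.0766  (Oracle)
  w_6 = 0.094710·2.7041 + 0.000883·11.7634 = 0.2665  (Alcoa)
Σw_i=1.0000  μᵀw=0.1720
σ²=wᵀΣw=λ₁·μ_p+λ₂ = 0.094710·0.172 + 0.000883 = 0.017173 ≈ 0.0172


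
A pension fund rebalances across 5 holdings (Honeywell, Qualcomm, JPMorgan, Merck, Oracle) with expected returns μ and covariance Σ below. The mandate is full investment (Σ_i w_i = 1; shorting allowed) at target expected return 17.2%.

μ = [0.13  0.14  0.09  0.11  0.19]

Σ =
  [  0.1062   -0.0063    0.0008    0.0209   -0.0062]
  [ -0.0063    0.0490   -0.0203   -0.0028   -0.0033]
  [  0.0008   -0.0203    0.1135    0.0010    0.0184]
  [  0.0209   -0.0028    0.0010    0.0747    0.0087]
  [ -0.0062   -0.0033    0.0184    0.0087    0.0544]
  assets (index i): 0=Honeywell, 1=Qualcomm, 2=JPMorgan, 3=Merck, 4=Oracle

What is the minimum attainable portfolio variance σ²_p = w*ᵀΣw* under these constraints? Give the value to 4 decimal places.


0.0238

x=Σ⁻¹μ = [1.4851  3.6879  0.8734  0.7800  3.4655]
y=Σ⁻¹𝟙 = [10.0246  27.9032  11.0621  9.6239  15.9368]
a=μᵀx=1.532211  b=𝟙ᵀx=10.291846  c=𝟙ᵀy=74.550535  D=ac−b²=8.305063
λ₁=(c·0.172−b)/D = (74.550535·0.172−10.291846)/8.305063 = 0.304735
λ₂=(a−b·0.172)/D = (1.532211−10.291846·0.172)/8.305063 = -0.028656
w* = 0.304735·x + -0.028656·y:
  w_0 = 0.304735·1.4851 + -0.028656·10.0246 = 0.1653  (Honeywell)
  w_1 = 0.304735·3.6879 + -0.028656·27.9032 = 0.3242  (Qualcomm)
  w_2 = 0.304735·0.8734 + -0.028656·11.0621 = -0.0508  (JPMorgan)
  w_3 = 0.304735·0.7800 + -0.028656·9.6239 = -0.0381  (Merck)
  w_4 = 0.304735·3.4655 + -0.028656·15.9368 = 0.5994  (Oracle)
Σw_i=1.0000  μᵀw=0.1720
σ²=wᵀΣw=λ₁·μ_p+λ₂ = 0.304735·0.172 + -0.028656 = 0.023759 ≈ 0.0238


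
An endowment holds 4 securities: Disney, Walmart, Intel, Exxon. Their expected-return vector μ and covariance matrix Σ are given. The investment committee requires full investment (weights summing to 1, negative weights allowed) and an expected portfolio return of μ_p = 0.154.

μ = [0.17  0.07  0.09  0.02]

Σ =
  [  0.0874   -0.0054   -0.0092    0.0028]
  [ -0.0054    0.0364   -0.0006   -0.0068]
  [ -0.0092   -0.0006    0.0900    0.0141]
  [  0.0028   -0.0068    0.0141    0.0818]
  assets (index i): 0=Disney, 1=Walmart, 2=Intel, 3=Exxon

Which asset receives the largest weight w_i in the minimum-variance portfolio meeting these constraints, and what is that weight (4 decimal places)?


p=Σ⁻¹μ = [2.2105  2.2991  1.2178  0.1500]
q=Σ⁻¹𝟙 = [14.1603  32.0950  10.8071  12.5454]
a=μᵀp=0.649326  b=𝟙ᵀp=5.877455  c=𝟙ᵀq=69.607903  D=ac−b²=10.653766
λ₁=(c·0.154−b)/D = (69.607903·0.154−5.877455)/10.653766 = 0.454502
λ₂=(a−b·0.154)/D = (0.649326−5.877455·0.154)/10.653766 = -0.024010
w* = 0.454502·p + -0.024010·q:
  w_0 = 0.454502·2.2105 + -0.024010·14.1603 = 0.6647  (Disney)
  w_1 = 0.454502·2.2991 + -0.024010·32.0950 = 0.2743  (Walmart)
  w_2 = 0.454502·1.2178 + -0.024010·10.8071 = 0.2940  (Intel)
  w_3 = 0.454502·0.1500 + -0.024010·12.5454 = -0.2330  (Exxon)
Σw_i=1.0000  μᵀw=0.1540
σ²=wᵀΣw=λ₁·μ_p+λ₂ = 0.454502·0.154 + -0.024010 = 0.045983 ≈ 0.0460

Disney (0.6647)


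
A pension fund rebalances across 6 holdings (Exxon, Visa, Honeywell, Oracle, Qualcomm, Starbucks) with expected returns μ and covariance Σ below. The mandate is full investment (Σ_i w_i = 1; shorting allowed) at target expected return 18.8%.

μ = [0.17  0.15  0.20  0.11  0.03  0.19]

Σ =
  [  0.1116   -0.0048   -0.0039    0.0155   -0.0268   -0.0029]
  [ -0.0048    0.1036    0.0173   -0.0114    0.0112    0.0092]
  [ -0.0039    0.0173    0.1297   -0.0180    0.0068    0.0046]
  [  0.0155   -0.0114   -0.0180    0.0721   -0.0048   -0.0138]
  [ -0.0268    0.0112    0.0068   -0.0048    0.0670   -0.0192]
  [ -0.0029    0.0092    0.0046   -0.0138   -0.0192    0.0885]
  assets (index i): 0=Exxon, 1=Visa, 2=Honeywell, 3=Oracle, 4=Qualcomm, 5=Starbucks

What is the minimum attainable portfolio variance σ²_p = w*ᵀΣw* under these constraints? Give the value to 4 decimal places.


u=Σ⁻¹μ = [1.7991  1.0869  1.5863  2.3549  1.7858  2.7650]
v=Σ⁻¹𝟙 = [13.3916  6.6555  7.9103  19.3591  25.2352  19.1287]
a=μᵀu=1.624100  b=𝟙ᵀu=11.377964  c=𝟙ᵀv=91.680406  D=ac−b²=19.440126
λ₁=(c·0.188−b)/D = (91.680406·0.188−11.377964)/19.440126 = 0.301333
λ₂=(a−b·0.188)/D = (1.624100−11.377964·0.188)/19.440126 = -0.026489
w* = 0.301333·u + -0.026489·v:
  w_0 = 0.301333·1.7991 + -0.026489·13.3916 = 0.1874  (Exxon)
  w_1 = 0.301333·1.0869 + -0.026489·6.6555 = 0.1512  (Visa)
  w_2 = 0.301333·1.5863 + -0.026489·7.9103 = 0.2685  (Honeywell)
  w_3 = 0.301333·2.3549 + -0.026489·19.3591 = 0.1968  (Oracle)
  w_4 = 0.301333·1.7858 + -0.026489·25.2352 = -0.1303  (Qualcomm)
  w_5 = 0.301333·2.7650 + -0.026489·19.1287 = 0.3265  (Starbucks)
Σw_i=1.0000  μᵀw=0.1880
σ²=wᵀΣw=λ₁·μ_p+λ₂ = 0.301333·0.188 + -0.026489 = 0.030161 ≈ 0.0302

0.0302


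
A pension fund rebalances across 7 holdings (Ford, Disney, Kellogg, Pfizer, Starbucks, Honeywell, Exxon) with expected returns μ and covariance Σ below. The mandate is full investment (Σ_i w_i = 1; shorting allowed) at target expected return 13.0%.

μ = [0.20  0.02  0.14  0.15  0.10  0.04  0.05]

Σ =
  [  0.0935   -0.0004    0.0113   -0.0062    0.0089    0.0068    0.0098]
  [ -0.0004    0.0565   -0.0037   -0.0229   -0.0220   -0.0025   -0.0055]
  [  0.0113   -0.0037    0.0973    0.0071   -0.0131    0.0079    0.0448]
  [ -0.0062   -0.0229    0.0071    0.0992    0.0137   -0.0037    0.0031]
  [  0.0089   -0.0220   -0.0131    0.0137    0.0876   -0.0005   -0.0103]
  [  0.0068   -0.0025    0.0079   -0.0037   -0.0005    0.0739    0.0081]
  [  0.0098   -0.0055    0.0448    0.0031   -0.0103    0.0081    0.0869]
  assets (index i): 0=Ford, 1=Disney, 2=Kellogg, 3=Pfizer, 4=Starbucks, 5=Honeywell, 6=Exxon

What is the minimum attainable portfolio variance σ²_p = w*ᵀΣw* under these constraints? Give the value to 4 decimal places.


u=Σ⁻¹μ = [1.9690  1.6656  1.3756  1.7668  1.2680  0.3883  -0.1993]
v=Σ⁻¹𝟙 = [7.2843  33.2706  6.4873  15.3284  18.8443  13.1020  9.9128]
a=μᵀu=1.017080  b=𝟙ᵀu=8.233916  c=𝟙ᵀv=104.229723  D=ac−b²=38.212604
λ₁=(c·0.130−b)/D = (104.229723·0.130−8.233916)/38.212604 = 0.139115
λ₂=(a−b·0.130)/D = (1.017080−8.233916·0.130)/38.212604 = -0.001396
w* = 0.139115·u + -0.001396·v:
  w_0 = 0.139115·1.9690 + -0.001396·7.2843 = 0.2638  (Ford)
  w_1 = 0.139115·1.6656 + -0.001396·33.2706 = 0.1853  (Disney)
  w_2 = 0.139115·1.3756 + -0.001396·6.4873 = 0.1823  (Kellogg)
  w_3 = 0.139115·1.7668 + -0.001396·15.3284 = 0.2244  (Pfizer)
  w_4 = 0.139115·1.2680 + -0.001396·18.8443 = 0.1501  (Starbucks)
  w_5 = 0.139115·0.3883 + -0.001396·13.1020 = 0.0357  (Honeywell)
  w_6 = 0.139115·-0.1993 + -0.001396·9.9128 = -0.0416  (Exxon)
Σw_i=1.0000  μᵀw=0.1300
σ²=wᵀΣw=λ₁·μ_p+λ₂ = 0.139115·0.130 + -0.001396 = 0.016689 ≈ 0.0167

0.0167


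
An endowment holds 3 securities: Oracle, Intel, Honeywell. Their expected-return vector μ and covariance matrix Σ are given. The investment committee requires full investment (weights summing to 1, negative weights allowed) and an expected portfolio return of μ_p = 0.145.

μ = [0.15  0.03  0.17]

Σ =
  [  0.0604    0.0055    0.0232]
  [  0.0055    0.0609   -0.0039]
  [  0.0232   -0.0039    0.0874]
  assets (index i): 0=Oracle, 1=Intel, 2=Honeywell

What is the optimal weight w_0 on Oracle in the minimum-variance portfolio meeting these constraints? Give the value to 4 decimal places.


0.5026

x=Σ⁻¹μ = [1.8833  0.4163  1.4637]
y=Σ⁻¹𝟙 = [11.6203  15.9517  9.0689]
a=μᵀx=0.543820  b=𝟙ᵀx=3.763309  c=𝟙ᵀy=36.640878  D=ac−b²=5.763534
λ₁=(c·0.145−b)/D = (36.640878·0.145−3.763309)/5.763534 = 0.268866
λ₂=(a−b·0.145)/D = (0.543820−3.763309·0.145)/5.763534 = -0.000323
w* = 0.268866·x + -0.000323·y:
  w_0 = 0.268866·1.8833 + -0.000323·11.6203 = 0.5026  (Oracle)
  w_1 = 0.268866·0.4163 + -0.000323·15.9517 = 0.1068  (Intel)
  w_2 = 0.268866·1.4637 + -0.000323·9.0689 = 0.3906  (Honeywell)
Σw_i=1.0000  μᵀw=0.1450
σ²=wᵀΣw=λ₁·μ_p+λ₂ = 0.268866·0.145 + -0.000323 = 0.038663 ≈ 0.0387


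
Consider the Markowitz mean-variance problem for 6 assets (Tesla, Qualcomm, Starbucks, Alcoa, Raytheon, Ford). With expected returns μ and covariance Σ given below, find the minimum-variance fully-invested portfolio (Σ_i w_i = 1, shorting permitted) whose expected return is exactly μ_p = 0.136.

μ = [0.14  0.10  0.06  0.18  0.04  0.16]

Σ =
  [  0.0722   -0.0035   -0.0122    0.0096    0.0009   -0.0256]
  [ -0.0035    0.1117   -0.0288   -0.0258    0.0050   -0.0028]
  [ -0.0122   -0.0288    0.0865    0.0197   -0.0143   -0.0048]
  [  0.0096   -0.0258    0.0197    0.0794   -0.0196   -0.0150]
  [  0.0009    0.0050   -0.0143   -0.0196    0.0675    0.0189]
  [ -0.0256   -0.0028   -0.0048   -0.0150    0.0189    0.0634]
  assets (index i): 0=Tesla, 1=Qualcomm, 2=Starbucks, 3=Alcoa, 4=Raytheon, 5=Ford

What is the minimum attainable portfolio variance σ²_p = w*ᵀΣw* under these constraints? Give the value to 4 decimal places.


0.0085

u=Σ⁻¹μ = [3.6117  2.2472  1.5444  3.1613  0.2599  4.8686]
v=Σ⁻¹𝟙 = [25.8479  19.9125  21.4367  19.8297  15.2111  28.8693]
a=μᵀu=2.181420  b=𝟙ᵀu=15.693038  c=𝟙ᵀv=131.107225  D=ac−b²=39.728461
λ₁=(c·0.136−b)/D = (131.107225·0.136−15.693038)/39.728461 = 0.053804
λ₂=(a−b·0.136)/D = (2.181420−15.693038·0.136)/39.728461 = 0.001187
w* = 0.053804·u + 0.001187·v:
  w_0 = 0.053804·3.6117 + 0.001187·25.8479 = 0.2250  (Tesla)
  w_1 = 0.053804·2.2472 + 0.001187·19.9125 = 0.1445  (Qualcomm)
  w_2 = 0.053804·1.5444 + 0.001187·21.4367 = 0.1085  (Starbucks)
  w_3 = 0.053804·3.1613 + 0.001187·19.8297 = 0.1936  (Alcoa)
  w_4 = 0.053804·0.2599 + 0.001187·15.2111 = 0.0320  (Raytheon)
  w_5 = 0.053804·4.8686 + 0.001187·28.8693 = 0.2962  (Ford)
Σw_i=1.0000  μᵀw=0.1360
σ²=wᵀΣw=λ₁·μ_p+λ₂ = 0.053804·0.136 + 0.001187 = 0.008505 ≈ 0.0085


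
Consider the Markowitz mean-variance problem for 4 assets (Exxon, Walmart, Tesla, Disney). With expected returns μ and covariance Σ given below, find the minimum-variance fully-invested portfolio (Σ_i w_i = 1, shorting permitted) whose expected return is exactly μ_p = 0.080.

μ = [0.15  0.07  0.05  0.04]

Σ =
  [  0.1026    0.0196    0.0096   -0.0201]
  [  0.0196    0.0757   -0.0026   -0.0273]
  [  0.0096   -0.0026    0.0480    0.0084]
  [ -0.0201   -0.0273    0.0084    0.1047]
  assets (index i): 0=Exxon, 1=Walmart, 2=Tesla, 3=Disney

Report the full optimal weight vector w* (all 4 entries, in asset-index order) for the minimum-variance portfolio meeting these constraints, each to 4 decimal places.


x=Σ⁻¹μ = [1.3925  0.8852  0.6664  0.8267]
y=Σ⁻¹𝟙 = [7.5950  16.8992  17.7816  13.9889]
a=μᵀx=0.337227  b=𝟙ᵀx=3.770836  c=𝟙ᵀy=56.264781  D=ac−b²=4.754818
λ₁=(c·0.080−b)/D = (56.264781·0.080−3.770836)/4.754818 = 0.153601
λ₂=(a−b·0.080)/D = (0.337227−3.770836·0.080)/4.754818 = 0.007479
w* = 0.153601·x + 0.007479·y:
  w_0 = 0.153601·1.3925 + 0.007479·7.5950 = 0.2707  (Exxon)
  w_1 = 0.153601·0.8852 + 0.007479·16.8992 = 0.2624  (Walmart)
  w_2 = 0.153601·0.6664 + 0.007479·17.7816 = 0.2354  (Tesla)
  w_3 = 0.153601·0.8267 + 0.007479·13.9889 = 0.2316  (Disney)
Σw_i=1.0000  μᵀw=0.0800
σ²=wᵀΣw=λ₁·μ_p+λ₂ = 0.153601·0.080 + 0.007479 = 0.019767 ≈ 0.0198

0.2707  0.2624  0.2354  0.2316


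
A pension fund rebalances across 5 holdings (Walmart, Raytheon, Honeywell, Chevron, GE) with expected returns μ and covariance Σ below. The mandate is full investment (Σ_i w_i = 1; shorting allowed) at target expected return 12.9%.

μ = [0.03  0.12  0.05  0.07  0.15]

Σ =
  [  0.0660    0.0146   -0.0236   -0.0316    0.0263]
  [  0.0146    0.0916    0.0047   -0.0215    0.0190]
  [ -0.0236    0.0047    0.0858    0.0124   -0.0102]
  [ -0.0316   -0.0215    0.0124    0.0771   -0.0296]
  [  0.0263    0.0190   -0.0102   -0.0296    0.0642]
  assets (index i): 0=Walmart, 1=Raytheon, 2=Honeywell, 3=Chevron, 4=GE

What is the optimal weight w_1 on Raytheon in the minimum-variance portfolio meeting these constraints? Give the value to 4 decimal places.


p=Σ⁻¹μ = [0.3796  1.1578  0.6331  2.4653  3.0755]
q=Σ⁻¹𝟙 = [26.1279  9.2563  16.1163  30.9483  18.9630]
a=μᵀp=0.815871  b=𝟙ᵀp=7.711235  c=𝟙ᵀq=101.411791  D=ac−b²=23.275750
λ₁=(c·0.129−b)/D = (101.411791·0.129−7.711235)/23.275750 = 0.230750
λ₂=(a−b·0.129)/D = (0.815871−7.711235·0.129)/23.275750 = -0.007685
w* = 0.230750·p + -0.007685·q:
  w_0 = 0.230750·0.3796 + -0.007685·26.1279 = -0.1132  (Walmart)
  w_1 = 0.230750·1.1578 + -0.007685·9.2563 = 0.1960  (Raytheon)
  w_2 = 0.230750·0.6331 + -0.007685·16.1163 = 0.0222  (Honeywell)
  w_3 = 0.230750·2.4653 + -0.007685·30.9483 = 0.3310  (Chevron)
  w_4 = 0.230750·3.0755 + -0.007685·18.9630 = 0.5639  (GE)
Σw_i=1.0000  μᵀw=0.1290
σ²=wᵀΣw=λ₁·μ_p+λ₂ = 0.230750·0.129 + -0.007685 = 0.022082 ≈ 0.0221

0.1960


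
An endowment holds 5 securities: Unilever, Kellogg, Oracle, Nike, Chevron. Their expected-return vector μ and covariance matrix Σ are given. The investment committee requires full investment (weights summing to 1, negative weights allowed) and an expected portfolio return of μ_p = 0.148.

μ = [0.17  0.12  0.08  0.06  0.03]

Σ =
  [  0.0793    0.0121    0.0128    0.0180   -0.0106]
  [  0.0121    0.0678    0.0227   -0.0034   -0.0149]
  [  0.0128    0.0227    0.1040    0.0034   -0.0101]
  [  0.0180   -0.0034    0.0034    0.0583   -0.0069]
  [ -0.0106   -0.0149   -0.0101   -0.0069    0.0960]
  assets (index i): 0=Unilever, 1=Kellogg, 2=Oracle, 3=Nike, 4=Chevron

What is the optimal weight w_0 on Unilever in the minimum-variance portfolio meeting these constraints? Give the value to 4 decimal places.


0.6184

g=Σ⁻¹μ = [1.8278  1.5711  0.2612  0.6396  0.8316]
h=Σ⁻¹𝟙 = [7.3792  15.6262  6.2427  17.2625  15.5543]
a=μᵀg=0.583487  b=𝟙ᵀg=5.131391  c=𝟙ᵀh=62.064796  D=ac−b²=9.882844
λ₁=(c·0.148−b)/D = (62.064796·0.148−5.131391)/9.882844 = 0.410226
λ₂=(a−b·0.148)/D = (0.583487−5.131391·0.148)/9.882844 = -0.017804
w* = 0.410226·g + -0.017804·h:
  w_0 = 0.410226·1.8278 + -0.017804·7.3792 = 0.6184  (Unilever)
  w_1 = 0.410226·1.5711 + -0.017804·15.6262 = 0.3663  (Kellogg)
  w_2 = 0.410226·0.2612 + -0.017804·6.2427 = -0.0040  (Oracle)
  w_3 = 0.410226·0.6396 + -0.017804·17.2625 = -0.0450  (Nike)
  w_4 = 0.410226·0.8316 + -0.017804·15.5543 = 0.0642  (Chevron)
Σw_i=1.0000  μᵀw=0.1480
σ²=wᵀΣw=λ₁·μ_p+λ₂ = 0.410226·0.148 + -0.017804 = 0.042909 ≈ 0.0429


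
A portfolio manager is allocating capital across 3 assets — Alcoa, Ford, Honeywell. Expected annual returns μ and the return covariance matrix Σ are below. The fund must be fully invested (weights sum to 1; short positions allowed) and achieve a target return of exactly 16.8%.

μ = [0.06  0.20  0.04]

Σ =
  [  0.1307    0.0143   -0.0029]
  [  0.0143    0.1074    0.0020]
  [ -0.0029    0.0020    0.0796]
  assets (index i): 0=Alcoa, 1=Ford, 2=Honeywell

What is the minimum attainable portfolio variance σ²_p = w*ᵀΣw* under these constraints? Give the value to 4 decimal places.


0.0714

x=Σ⁻¹μ = [0.2706  1.8175  0.4667]
y=Σ⁻¹𝟙 = [7.0406  8.1386  12.6148]
a=μᵀx=0.398399  b=𝟙ᵀx=2.554755  c=𝟙ᵀy=27.794026  D=ac−b²=4.546325
λ₁=(c·0.168−b)/D = (27.794026·0.168−2.554755)/4.546325 = 0.465132
λ₂=(a−b·0.168)/D = (0.398399−2.554755·0.168)/4.546325 = -0.006775
w* = 0.465132·x + -0.006775·y:
  w_0 = 0.465132·0.2706 + -0.006775·7.0406 = 0.0782  (Alcoa)
  w_1 = 0.465132·1.8175 + -0.006775·8.1386 = 0.7902  (Ford)
  w_2 = 0.465132·0.4667 + -0.006775·12.6148 = 0.1316  (Honeywell)
Σw_i=1.0000  μᵀw=0.1680
σ²=wᵀΣw=λ₁·μ_p+λ₂ = 0.465132·0.168 + -0.006775 = 0.071367 ≈ 0.0714


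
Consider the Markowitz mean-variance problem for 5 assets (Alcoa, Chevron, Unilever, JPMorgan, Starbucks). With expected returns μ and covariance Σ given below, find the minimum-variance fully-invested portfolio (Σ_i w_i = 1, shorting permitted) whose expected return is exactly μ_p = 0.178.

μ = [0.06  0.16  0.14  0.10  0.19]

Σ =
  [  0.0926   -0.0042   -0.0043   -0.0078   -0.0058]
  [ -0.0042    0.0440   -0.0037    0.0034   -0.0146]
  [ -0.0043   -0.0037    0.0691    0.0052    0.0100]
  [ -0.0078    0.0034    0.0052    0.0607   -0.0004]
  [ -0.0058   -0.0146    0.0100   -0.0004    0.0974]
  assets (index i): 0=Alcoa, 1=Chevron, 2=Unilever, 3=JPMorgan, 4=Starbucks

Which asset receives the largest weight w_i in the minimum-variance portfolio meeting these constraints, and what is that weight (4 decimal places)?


Chevron (0.5833)

u=Σ⁻¹μ = [1.2223  4.6431  1.8789  1.4002  2.5323]
v=Σ⁻¹𝟙 = [14.9490  28.7822  13.7171  15.7012  14.1277]
a=μᵀu=1.700448  b=𝟙ᵀu=11.676875  c=𝟙ᵀv=87.277269  D=ac−b²=12.061014
λ₁=(c·0.178−b)/D = (87.277269·0.178−11.676875)/12.061014 = 0.319913
λ₂=(a−b·0.178)/D = (1.700448−11.676875·0.178)/12.061014 = -0.031344
w* = 0.319913·u + -0.031344·v:
  w_0 = 0.319913·1.2223 + -0.031344·14.9490 = -0.0775  (Alcoa)
  w_1 = 0.319913·4.6431 + -0.031344·28.7822 = 0.5833  (Chevron)
  w_2 = 0.319913·1.8789 + -0.031344·13.7171 = 0.1711  (Unilever)
  w_3 = 0.319913·1.4002 + -0.031344·15.7012 = -0.0442  (JPMorgan)
  w_4 = 0.319913·2.5323 + -0.031344·14.1277 = 0.3673  (Starbucks)
Σw_i=1.0000  μᵀw=0.1780
σ²=wᵀΣw=λ₁·μ_p+λ₂ = 0.319913·0.178 + -0.031344 = 0.025601 ≈ 0.0256


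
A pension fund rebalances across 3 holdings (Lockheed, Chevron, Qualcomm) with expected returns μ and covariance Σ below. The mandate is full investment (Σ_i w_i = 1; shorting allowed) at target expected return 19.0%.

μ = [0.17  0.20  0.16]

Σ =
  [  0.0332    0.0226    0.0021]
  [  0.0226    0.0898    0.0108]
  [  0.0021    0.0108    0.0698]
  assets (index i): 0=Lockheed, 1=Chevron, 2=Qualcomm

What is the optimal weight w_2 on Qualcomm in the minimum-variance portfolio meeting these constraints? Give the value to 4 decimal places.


0.0372

g=Σ⁻¹μ = [4.3950  0.8776  2.0242]
h=Σ⁻¹𝟙 = [27.4939  2.6421  13.0907]
a=μᵀg=1.246558  b=𝟙ᵀg=7.296890  c=𝟙ᵀh=43.226674  D=ac−b²=0.639936
λ₁=(c·0.190−b)/D = (43.226674·0.190−7.296890)/0.639936 = 1.431673
λ₂=(a−b·0.190)/D = (1.246558−7.296890·0.190)/0.639936 = -0.218540
w* = 1.431673·g + -0.218540·h:
  w_0 = 1.431673·4.3950 + -0.218540·27.4939 = 0.2837  (Lockheed)
  w_1 = 1.431673·0.8776 + -0.218540·2.6421 = 0.6791  (Chevron)
  w_2 = 1.431673·2.0242 + -0.218540·13.0907 = 0.0372  (Qualcomm)
Σw_i=1.0000  μᵀw=0.1900
σ²=wᵀΣw=λ₁·μ_p+λ₂ = 1.431673·0.190 + -0.218540 = 0.053478 ≈ 0.0535


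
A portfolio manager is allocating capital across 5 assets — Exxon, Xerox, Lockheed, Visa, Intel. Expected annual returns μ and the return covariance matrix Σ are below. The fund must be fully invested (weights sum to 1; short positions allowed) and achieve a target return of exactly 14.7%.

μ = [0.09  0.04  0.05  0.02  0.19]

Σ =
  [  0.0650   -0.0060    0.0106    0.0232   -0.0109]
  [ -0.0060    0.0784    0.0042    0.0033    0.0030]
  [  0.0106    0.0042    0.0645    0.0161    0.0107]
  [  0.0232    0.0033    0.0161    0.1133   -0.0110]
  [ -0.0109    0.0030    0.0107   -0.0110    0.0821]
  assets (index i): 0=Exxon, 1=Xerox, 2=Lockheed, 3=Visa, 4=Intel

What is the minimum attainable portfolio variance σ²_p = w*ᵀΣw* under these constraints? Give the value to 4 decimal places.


u=Σ⁻¹μ = [1.8513  0.5531  0.0063  0.0273  2.5427]
v=Σ⁻¹𝟙 = [15.4915  12.7441  8.5710  5.3632  13.3729]
a=μᵀu=0.672707  b=𝟙ᵀu=4.980656  c=𝟙ᵀv=55.542615  D=ac−b²=12.556950
λ₁=(c·0.147−b)/D = (55.542615·0.147−4.980656)/12.556950 = 0.253573
λ₂=(a−b·0.147)/D = (0.672707−4.980656·0.147)/12.556950 = -0.004734
w* = 0.253573·u + -0.004734·v:
  w_0 = 0.253573·1.8513 + -0.004734·15.4915 = 0.3961  (Exxon)
  w_1 = 0.253573·0.5531 + -0.004734·12.7441 = 0.0799  (Xerox)
  w_2 = 0.253573·0.0063 + -0.004734·8.5710 = -0.0390  (Lockheed)
  w_3 = 0.253573·0.0273 + -0.004734·5.3632 = -0.0185  (Visa)
  w_4 = 0.253573·2.5427 + -0.004734·13.3729 = 0.5814  (Intel)
Σw_i=1.0000  μᵀw=0.1470
σ²=wᵀΣw=λ₁·μ_p+λ₂ = 0.253573·0.147 + -0.004734 = 0.032541 ≈ 0.0325

0.0325


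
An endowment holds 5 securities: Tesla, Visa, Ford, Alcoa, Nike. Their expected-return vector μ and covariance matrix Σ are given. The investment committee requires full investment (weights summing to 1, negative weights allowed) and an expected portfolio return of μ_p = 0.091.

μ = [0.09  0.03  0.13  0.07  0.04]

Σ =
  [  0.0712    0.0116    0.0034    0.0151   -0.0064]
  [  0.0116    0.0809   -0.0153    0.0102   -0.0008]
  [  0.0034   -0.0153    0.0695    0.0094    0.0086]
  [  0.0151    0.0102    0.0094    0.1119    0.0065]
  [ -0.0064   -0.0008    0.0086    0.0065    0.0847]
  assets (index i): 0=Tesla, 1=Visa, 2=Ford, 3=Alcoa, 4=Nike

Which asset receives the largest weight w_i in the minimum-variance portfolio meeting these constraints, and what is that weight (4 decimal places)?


p=Σ⁻¹μ = [1.0642  0.5411  1.8597  0.2561  0.3493]
q=Σ⁻¹𝟙 = [11.2675  13.1009  14.7791  4.3445  10.9475]
a=μᵀp=0.385670  b=𝟙ᵀp=4.070396  c=𝟙ᵀq=54.439442  D=ac−b²=4.427521
λ₁=(c·0.091−b)/D = (54.439442·0.091−4.070396)/4.427521 = 0.199568
λ₂=(a−b·0.091)/D = (0.385670−4.070396·0.091)/4.427521 = 0.003447
w* = 0.199568·p + 0.003447·q:
  w_0 = 0.199568·1.0642 + 0.003447·11.2675 = 0.2512  (Tesla)
  w_1 = 0.199568·0.5411 + 0.003447·13.1009 = 0.1532  (Visa)
  w_2 = 0.199568·1.8597 + 0.003447·14.7791 = 0.4221  (Ford)
  w_3 = 0.199568·0.2561 + 0.003447·4.3445 = 0.0661  (Alcoa)
  w_4 = 0.199568·0.3493 + 0.003447·10.9475 = 0.1074  (Nike)
Σw_i=1.0000  μᵀw=0.0910
σ²=wᵀΣw=λ₁·μ_p+λ₂ = 0.199568·0.091 + 0.003447 = 0.021608 ≈ 0.0216

Ford (0.4221)


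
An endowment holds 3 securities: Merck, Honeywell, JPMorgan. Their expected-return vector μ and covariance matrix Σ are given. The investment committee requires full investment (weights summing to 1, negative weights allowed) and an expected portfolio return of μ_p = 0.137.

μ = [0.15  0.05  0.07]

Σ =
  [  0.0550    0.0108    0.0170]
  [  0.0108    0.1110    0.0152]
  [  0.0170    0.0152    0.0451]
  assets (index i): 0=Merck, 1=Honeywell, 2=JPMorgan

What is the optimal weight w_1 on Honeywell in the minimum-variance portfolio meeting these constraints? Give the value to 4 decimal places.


0.0228

p=Σ⁻¹μ = [2.5305  0.1282  0.5550]
q=Σ⁻¹𝟙 = [12.2300  5.6760  15.6500]
a=μᵀp=0.424844  b=𝟙ᵀp=3.213798  c=𝟙ᵀq=33.555987  D=ac−b²=3.927574
λ₁=(c·0.137−b)/D = (33.555987·0.137−3.213798)/3.927574 = 0.352221
λ₂=(a−b·0.137)/D = (0.424844−3.213798·0.137)/3.927574 = -0.003933
w* = 0.352221·p + -0.003933·q:
  w_0 = 0.352221·2.5305 + -0.003933·12.2300 = 0.8432  (Merck)
  w_1 = 0.352221·0.1282 + -0.003933·5.6760 = 0.0228  (Honeywell)
  w_2 = 0.352221·0.5550 + -0.003933·15.6500 = 0.1339  (JPMorgan)
Σw_i=1.0000  μᵀw=0.1370
σ²=wᵀΣw=λ₁·μ_p+λ₂ = 0.352221·0.137 + -0.003933 = 0.044322 ≈ 0.0443


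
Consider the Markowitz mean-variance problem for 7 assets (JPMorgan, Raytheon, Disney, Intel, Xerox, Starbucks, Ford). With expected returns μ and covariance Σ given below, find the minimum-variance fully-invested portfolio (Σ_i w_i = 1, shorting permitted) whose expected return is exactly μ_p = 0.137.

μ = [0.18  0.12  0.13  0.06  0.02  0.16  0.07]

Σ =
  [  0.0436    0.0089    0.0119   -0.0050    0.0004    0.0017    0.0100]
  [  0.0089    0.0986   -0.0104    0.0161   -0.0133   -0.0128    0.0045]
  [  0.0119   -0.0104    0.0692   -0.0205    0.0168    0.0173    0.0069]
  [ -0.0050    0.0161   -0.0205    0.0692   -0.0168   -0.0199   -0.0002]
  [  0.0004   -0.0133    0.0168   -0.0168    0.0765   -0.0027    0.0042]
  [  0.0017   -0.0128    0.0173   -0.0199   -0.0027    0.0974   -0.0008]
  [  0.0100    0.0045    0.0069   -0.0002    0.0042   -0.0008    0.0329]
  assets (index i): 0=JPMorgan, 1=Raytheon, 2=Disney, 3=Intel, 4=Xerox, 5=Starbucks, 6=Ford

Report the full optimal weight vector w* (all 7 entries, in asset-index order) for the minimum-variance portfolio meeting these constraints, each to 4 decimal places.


0.3742  0.0952  0.1273  0.1685  0.0285  0.1839  0.0224

x=Σ⁻¹μ = [3.5684  1.0115  1.3205  1.9747  0.5960  1.9038  0.6100]
y=Σ⁻¹𝟙 = [15.6275  9.0786  10.5981  25.1773  17.1770  15.0935  20.5079]
a=μᵀx=1.413063  b=𝟙ᵀx=10.984828  c=𝟙ᵀy=113.259955  D=ac−b²=39.376950
λ₁=(c·0.137−b)/D = (113.259955·0.137−10.984828)/39.376950 = 0.115087
λ₂=(a−b·0.137)/D = (1.413063−10.984828·0.137)/39.376950 = -0.002333
w* = 0.115087·x + -0.002333·y:
  w_0 = 0.115087·3.5684 + -0.002333·15.6275 = 0.3742  (JPMorgan)
  w_1 = 0.115087·1.0115 + -0.002333·9.0786 = 0.0952  (Raytheon)
  w_2 = 0.115087·1.3205 + -0.002333·10.5981 = 0.1273  (Disney)
  w_3 = 0.115087·1.9747 + -0.002333·25.1773 = 0.1685  (Intel)
  w_4 = 0.115087·0.5960 + -0.002333·17.1770 = 0.0285  (Xerox)
  w_5 = 0.115087·1.9038 + -0.002333·15.0935 = 0.1839  (Starbucks)
  w_6 = 0.115087·0.6100 + -0.002333·20.5079 = 0.0224  (Ford)
Σw_i=1.0000  μᵀw=0.1370
σ²=wᵀΣw=λ₁·μ_p+λ₂ = 0.115087·0.137 + -0.002333 = 0.013434 ≈ 0.0134


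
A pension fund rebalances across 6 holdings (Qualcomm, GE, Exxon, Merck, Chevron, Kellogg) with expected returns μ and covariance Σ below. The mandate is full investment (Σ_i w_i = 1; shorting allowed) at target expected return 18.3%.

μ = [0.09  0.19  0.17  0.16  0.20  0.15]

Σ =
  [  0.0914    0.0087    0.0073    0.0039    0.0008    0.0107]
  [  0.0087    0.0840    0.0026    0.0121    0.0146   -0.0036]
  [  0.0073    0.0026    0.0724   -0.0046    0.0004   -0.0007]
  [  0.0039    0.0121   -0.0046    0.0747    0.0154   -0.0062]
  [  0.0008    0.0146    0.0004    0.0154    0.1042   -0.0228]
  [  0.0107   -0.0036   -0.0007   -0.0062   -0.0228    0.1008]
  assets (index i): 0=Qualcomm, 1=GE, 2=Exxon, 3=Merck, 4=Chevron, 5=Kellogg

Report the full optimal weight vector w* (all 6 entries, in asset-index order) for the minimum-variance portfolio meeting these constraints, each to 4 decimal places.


p=Σ⁻¹μ = [0.3019  1.6638  2.3813  1.7907  1.8616  2.0632]
q=Σ⁻¹𝟙 = [7.0643  7.9754  13.6225  11.6635  9.3590  12.3845]
a=μᵀp=1.716443  b=𝟙ᵀp=10.062591  c=𝟙ᵀq=62.069322  D=ac−b²=5.282738
λ₁=(c·0.183−b)/D = (62.069322·0.183−10.062591)/5.282738 = 0.245345
λ₂=(a−b·0.183)/D = (1.716443−10.062591·0.183)/5.282738 = -0.023664
w* = 0.245345·p + -0.023664·q:
  w_0 = 0.245345·0.3019 + -0.023664·7.0643 = -0.0931  (Qualcomm)
  w_1 = 0.245345·1.6638 + -0.023664·7.9754 = 0.2195  (GE)
  w_2 = 0.245345·2.3813 + -0.023664·13.6225 = 0.2619  (Exxon)
  w_3 = 0.245345·1.7907 + -0.023664·11.6635 = 0.1633  (Merck)
  w_4 = 0.245345·1.8616 + -0.023664·9.3590 = 0.2353  (Chevron)
  w_5 = 0.245345·2.0632 + -0.023664·12.3845 = 0.2131  (Kellogg)
Σw_i=1.0000  μᵀw=0.1830
σ²=wᵀΣw=λ₁·μ_p+λ₂ = 0.245345·0.183 + -0.023664 = 0.021234 ≈ 0.0212

-0.0931  0.2195  0.2619  0.1633  0.2353  0.2131


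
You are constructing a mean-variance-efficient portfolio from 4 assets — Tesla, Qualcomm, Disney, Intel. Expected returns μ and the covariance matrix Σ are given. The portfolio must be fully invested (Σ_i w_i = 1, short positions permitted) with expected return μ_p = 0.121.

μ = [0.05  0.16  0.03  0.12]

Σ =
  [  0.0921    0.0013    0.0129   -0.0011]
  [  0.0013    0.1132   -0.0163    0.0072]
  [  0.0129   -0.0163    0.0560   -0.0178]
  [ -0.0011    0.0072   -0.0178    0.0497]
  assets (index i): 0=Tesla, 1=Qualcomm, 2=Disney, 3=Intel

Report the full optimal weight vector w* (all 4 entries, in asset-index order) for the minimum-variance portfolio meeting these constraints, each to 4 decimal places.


x=Σ⁻¹μ = [0.3030  1.4886  1.8058  2.8523]
y=Σ⁻¹𝟙 = [7.0351  11.0376  28.6472  28.9374]
a=μᵀx=0.649769  b=𝟙ᵀx=6.449675  c=𝟙ᵀy=75.657338  D=ac−b²=7.561502
λ₁=(c·0.121−b)/D = (75.657338·0.121−6.449675)/7.561502 = 0.357715
λ₂=(a−b·0.121)/D = (0.649769−6.449675·0.121)/7.561502 = -0.017277
w* = 0.357715·x + -0.017277·y:
  w_0 = 0.357715·0.3030 + -0.017277·7.0351 = -0.0132  (Tesla)
  w_1 = 0.357715·1.4886 + -0.017277·11.0376 = 0.3418  (Qualcomm)
  w_2 = 0.357715·1.8058 + -0.017277·28.6472 = 0.1510  (Disney)
  w_3 = 0.357715·2.8523 + -0.017277·28.9374 = 0.5204  (Intel)
Σw_i=1.0000  μᵀw=0.1210
σ²=wᵀΣw=λ₁·μ_p+λ₂ = 0.357715·0.121 + -0.017277 = 0.026006 ≈ 0.0260

-0.0132  0.3418  0.1510  0.5204


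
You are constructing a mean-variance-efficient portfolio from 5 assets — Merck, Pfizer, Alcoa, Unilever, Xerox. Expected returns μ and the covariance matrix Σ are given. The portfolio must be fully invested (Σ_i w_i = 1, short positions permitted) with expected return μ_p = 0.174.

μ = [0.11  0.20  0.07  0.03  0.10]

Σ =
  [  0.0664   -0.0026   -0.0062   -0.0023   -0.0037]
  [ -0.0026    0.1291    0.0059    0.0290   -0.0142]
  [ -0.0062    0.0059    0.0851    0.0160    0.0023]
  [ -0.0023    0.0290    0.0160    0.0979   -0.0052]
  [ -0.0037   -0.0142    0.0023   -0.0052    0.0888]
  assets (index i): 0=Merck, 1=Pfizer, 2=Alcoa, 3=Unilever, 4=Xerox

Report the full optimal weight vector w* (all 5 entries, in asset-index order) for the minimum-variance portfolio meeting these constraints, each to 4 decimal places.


u=Σ⁻¹μ = [1.8769  1.7600  0.8416  -0.2313  1.4504]
v=Σ⁻¹𝟙 = [17.3526  7.4123  10.7542  7.3766  13.3230]
a=μᵀu=0.755482  b=𝟙ᵀu=5.697643  c=𝟙ᵀv=56.218691  D=ac−b²=10.009059
λ₁=(c·0.174−b)/D = (56.218691·0.174−5.697643)/10.009059 = 0.408071
λ₂=(a−b·0.174)/D = (0.755482−5.697643·0.174)/10.009059 = -0.023569
w* = 0.408071·u + -0.023569·v:
  w_0 = 0.408071·1.8769 + -0.023569·17.3526 = 0.3569  (Merck)
  w_1 = 0.408071·1.7600 + -0.023569·7.4123 = 0.5435  (Pfizer)
  w_2 = 0.408071·0.8416 + -0.023569·10.7542 = 0.0900  (Alcoa)
  w_3 = 0.408071·-0.2313 + -0.023569·7.3766 = -0.2683  (Unilever)
  w_4 = 0.408071·1.4504 + -0.023569·13.3230 = 0.2779  (Xerox)
Σw_i=1.0000  μᵀw=0.1740
σ²=wᵀΣw=λ₁·μ_p+λ₂ = 0.408071·0.174 + -0.023569 = 0.047435 ≈ 0.0474

0.3569  0.5435  0.0900  -0.2683  0.2779


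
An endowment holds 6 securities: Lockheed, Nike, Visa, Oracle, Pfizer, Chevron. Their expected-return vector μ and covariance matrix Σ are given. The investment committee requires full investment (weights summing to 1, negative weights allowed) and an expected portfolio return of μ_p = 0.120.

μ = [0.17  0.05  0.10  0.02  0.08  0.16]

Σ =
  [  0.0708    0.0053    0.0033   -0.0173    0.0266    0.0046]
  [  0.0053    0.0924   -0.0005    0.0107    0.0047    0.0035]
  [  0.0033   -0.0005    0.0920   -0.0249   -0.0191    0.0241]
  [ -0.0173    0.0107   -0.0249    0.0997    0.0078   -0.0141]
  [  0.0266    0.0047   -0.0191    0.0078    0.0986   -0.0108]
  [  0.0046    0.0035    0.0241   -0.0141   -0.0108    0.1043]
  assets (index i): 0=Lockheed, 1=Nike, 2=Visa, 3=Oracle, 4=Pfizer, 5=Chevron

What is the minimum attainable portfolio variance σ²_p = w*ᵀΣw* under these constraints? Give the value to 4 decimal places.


x=Σ⁻¹μ = [2.3252  0.2242  1.0050  0.9905  0.4399  1.3712]
y=Σ⁻¹𝟙 = [12.8319  7.5994  14.2505  15.5126  8.7802  8.4803]
a=μᵀx=0.781382  b=𝟙ᵀx=6.355957  c=𝟙ᵀy=67.454830  D=ac−b²=12.309813
λ₁=(c·0.120−b)/D = (67.454830·0.120−6.355957)/12.309813 = 0.141239
λ₂=(a−b·0.120)/D = (0.781382−6.355957·0.120)/12.309813 = 0.001516
w* = 0.141239·x + 0.001516·y:
  w_0 = 0.141239·2.3252 + 0.001516·12.8319 = 0.3479  (Lockheed)
  w_1 = 0.141239·0.2242 + 0.001516·7.5994 = 0.0432  (Nike)
  w_2 = 0.141239·1.0050 + 0.001516·14.2505 = 0.1636  (Visa)
  w_3 = 0.141239·0.9905 + 0.001516·15.5126 = 0.1634  (Oracle)
  w_4 = 0.141239·0.4399 + 0.001516·8.7802 = 0.0754  (Pfizer)
  w_5 = 0.141239·1.3712 + 0.001516·8.4803 = 0.2065  (Chevron)
Σw_i=1.0000  μᵀw=0.1200
σ²=wᵀΣw=λ₁·μ_p+λ₂ = 0.141239·0.120 + 0.001516 = 0.018465 ≈ 0.0185

0.0185


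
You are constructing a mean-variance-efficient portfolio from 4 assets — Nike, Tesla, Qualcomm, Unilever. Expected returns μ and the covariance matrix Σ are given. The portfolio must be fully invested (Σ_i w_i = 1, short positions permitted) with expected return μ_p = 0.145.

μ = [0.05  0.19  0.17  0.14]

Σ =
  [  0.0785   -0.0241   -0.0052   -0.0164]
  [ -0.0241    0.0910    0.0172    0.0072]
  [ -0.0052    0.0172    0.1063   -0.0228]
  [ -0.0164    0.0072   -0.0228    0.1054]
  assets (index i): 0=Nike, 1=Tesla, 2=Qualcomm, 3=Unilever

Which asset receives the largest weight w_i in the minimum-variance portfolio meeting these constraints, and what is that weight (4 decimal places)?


Tesla (0.3027)

u=Σ⁻¹μ = [1.7763  2.0832  1.7436  1.8395]
v=Σ⁻¹𝟙 = [20.4999  13.1497  11.3348  14.2311]
a=μᵀu=1.038581  b=𝟙ᵀu=7.442708  c=𝟙ᵀv=59.215457  D=ac−b²=6.106126
λ₁=(c·0.145−b)/D = (59.215457·0.145−7.442708)/6.106126 = 0.187276
λ₂=(a−b·0.145)/D = (1.038581−7.442708·0.145)/6.106126 = -0.006651
w* = 0.187276·u + -0.006651·v:
  w_0 = 0.187276·1.7763 + -0.006651·20.4999 = 0.1963  (Nike)
  w_1 = 0.187276·2.0832 + -0.006651·13.1497 = 0.3027  (Tesla)
  w_2 = 0.187276·1.7436 + -0.006651·11.3348 = 0.2512  (Qualcomm)
  w_3 = 0.187276·1.8395 + -0.006651·14.2311 = 0.2499  (Unilever)
Σw_i=1.0000  μᵀw=0.1450
σ²=wᵀΣw=λ₁·μ_p+λ₂ = 0.187276·0.145 + -0.006651 = 0.020504 ≈ 0.0205


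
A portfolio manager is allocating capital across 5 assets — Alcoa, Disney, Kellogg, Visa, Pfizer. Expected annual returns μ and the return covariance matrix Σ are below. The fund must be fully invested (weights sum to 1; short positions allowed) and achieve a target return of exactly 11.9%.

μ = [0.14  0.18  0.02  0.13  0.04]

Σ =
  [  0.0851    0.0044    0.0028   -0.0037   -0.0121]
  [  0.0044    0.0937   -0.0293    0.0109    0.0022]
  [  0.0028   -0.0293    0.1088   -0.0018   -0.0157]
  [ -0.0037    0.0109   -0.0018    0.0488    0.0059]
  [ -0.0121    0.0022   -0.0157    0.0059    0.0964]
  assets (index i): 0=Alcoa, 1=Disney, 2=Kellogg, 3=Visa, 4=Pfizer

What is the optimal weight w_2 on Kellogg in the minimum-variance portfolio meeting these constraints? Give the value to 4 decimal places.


0.1330

g=Σ⁻¹μ = [1.7112  1.7853  0.7411  2.3539  0.5656]
h=Σ⁻¹𝟙 = [13.2728  12.1491  14.2913  17.7395  13.0040]
a=μᵀg=0.904374  b=𝟙ᵀg=7.157134  c=𝟙ᵀh=70.456601  D=ac−b²=12.494583
λ₁=(c·0.119−b)/D = (70.456601·0.119−7.157134)/12.494583 = 0.098219
λ₂=(a−b·0.119)/D = (0.904374−7.157134·0.119)/12.494583 = 0.004216
w* = 0.098219·g + 0.004216·h:
  w_0 = 0.098219·1.7112 + 0.004216·13.2728 = 0.2240  (Alcoa)
  w_1 = 0.098219·1.7853 + 0.004216·12.1491 = 0.2266  (Disney)
  w_2 = 0.098219·0.7411 + 0.004216·14.2913 = 0.1330  (Kellogg)
  w_3 = 0.098219·2.3539 + 0.004216·17.7395 = 0.3060  (Visa)
  w_4 = 0.098219·0.5656 + 0.004216·13.0040 = 0.1104  (Pfizer)
Σw_i=1.0000  μᵀw=0.1190
σ²=wᵀΣw=λ₁·μ_p+λ₂ = 0.098219·0.119 + 0.004216 = 0.015904 ≈ 0.0159
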